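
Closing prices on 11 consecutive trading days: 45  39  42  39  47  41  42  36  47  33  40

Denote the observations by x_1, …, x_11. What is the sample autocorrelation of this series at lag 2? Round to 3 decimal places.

Mean x̄ = (45 + 39 + 42 + 39 + 47 + 41 + 42 + 36 + 47 + 33 + 40)/11 = 41.0000
Numerator Σ_{t=1}^{9}(x_t−x̄)(x_{t+2}−x̄) = 60.0000
Denominator Σ(x_t−x̄)² = 188.0000
r_2 = 60.0000 / 188.0000 = 0.319

0.319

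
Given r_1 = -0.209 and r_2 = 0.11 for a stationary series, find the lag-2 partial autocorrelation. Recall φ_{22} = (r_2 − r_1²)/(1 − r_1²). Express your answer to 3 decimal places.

φ_{22} = (r_2 − r_1²) / (1 − r_1²)
r_1² = (-0.209)² = 0.043681
Numerator = 0.11 − 0.0437 = 0.0663; denominator = 1 − 0.0437 = 0.9563
φ_{22} = 0.0663 / 0.9563 = 0.069

0.069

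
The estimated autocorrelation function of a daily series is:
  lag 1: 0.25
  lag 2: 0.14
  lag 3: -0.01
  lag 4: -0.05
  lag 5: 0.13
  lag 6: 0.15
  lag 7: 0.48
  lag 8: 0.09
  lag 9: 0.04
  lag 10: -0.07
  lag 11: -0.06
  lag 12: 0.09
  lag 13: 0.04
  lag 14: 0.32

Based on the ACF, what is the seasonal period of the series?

The largest autocorrelation is r_7 = 0.48, with a weaker echo at lag 14 (0.32); the remaining lags stay at or below 0.25. The elevated value at lag 1 (0.25), dropping to 0.14 at lag 2, reflects decaying short-term dependence rather than seasonality.
The dominant spike at lag 7 indicates a seasonal period of 7.

7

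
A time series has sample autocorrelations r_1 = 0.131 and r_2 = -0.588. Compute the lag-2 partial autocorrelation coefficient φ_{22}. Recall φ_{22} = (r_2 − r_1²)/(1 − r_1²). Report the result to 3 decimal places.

-0.616

φ_{22} = (r_2 − r_1²) / (1 − r_1²)
r_1² = (0.131)² = 0.017161
Numerator = -0.588 − 0.0172 = -0.6052; denominator = 1 − 0.0172 = 0.9828
φ_{22} = -0.6052 / 0.9828 = -0.616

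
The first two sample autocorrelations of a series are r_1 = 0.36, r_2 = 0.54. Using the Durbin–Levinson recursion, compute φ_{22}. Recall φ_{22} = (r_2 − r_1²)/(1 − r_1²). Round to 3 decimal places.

φ_{22} = (r_2 − r_1²) / (1 − r_1²)
r_1² = (0.36)² = 0.1296
Numerator = 0.54 − 0.1296 = 0.4104; denominator = 1 − 0.1296 = 0.8704
φ_{22} = 0.4104 / 0.8704 = 0.472

0.472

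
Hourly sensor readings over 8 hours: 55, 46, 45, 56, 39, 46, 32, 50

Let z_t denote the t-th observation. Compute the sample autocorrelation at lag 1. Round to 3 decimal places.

-0.304

Mean z̄ = (55 + 46 + 45 + 56 + 39 + 46 + 32 + 50)/8 = 46.1250
Σ(z_t−z̄)(z_{t+1}−z̄) = (-1.1094) + (0.1406) + (-11.1094) + (-70.3594) + (0.8906) + (1.7656) + (-54.7344) = -134.5156
Denominator Σ(z_t−z̄)² = 442.8750
r_1 = -134.5156 / 442.8750 = -0.304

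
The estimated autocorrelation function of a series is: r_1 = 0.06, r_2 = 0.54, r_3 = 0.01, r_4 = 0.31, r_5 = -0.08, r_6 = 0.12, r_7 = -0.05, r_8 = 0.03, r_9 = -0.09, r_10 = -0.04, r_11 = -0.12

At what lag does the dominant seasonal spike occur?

2

The largest autocorrelation is r_2 = 0.54, with a weaker echo at lag 4 (0.31); the remaining lags stay at or below 0.12.
The dominant spike at lag 2 indicates a seasonal period of 2.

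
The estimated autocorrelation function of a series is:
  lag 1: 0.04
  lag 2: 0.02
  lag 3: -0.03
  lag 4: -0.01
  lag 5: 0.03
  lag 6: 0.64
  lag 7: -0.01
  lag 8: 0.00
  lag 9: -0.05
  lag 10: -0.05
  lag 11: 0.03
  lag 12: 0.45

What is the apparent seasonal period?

6

The largest autocorrelation is r_6 = 0.64, with a weaker echo at lag 12 (0.45); the remaining lags stay at or below 0.04.
The dominant spike at lag 6 indicates a seasonal period of 6.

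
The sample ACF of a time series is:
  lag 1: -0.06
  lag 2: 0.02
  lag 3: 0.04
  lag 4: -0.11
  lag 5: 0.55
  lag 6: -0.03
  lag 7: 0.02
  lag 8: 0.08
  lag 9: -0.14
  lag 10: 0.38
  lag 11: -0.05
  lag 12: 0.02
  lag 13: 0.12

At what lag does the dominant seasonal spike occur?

5

The largest autocorrelation is r_5 = 0.55, with a weaker echo at lag 10 (0.38); the remaining lags stay at or below 0.12.
The dominant spike at lag 5 indicates a seasonal period of 5.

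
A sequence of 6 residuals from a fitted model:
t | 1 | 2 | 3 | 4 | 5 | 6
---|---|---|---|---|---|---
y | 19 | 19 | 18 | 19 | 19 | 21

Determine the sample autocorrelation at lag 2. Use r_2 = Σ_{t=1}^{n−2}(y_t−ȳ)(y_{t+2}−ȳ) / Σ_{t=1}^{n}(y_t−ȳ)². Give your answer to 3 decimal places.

Mean ȳ = (19 + 19 + 18 + 19 + 19 + 21)/6 = 19.1667
Deviations from mean: -0.1667, -0.1667, -1.1667, -0.1667, -0.1667, 1.8333
Σ(y_t−ȳ)(y_{t+2}−ȳ) = (0.1944) + (0.0278) + (0.1944) + (-0.3056) = 0.1111
Denominator Σ(y_t−ȳ)² = 4.8333
r_2 = 0.1111 / 4.8333 = 0.023

0.023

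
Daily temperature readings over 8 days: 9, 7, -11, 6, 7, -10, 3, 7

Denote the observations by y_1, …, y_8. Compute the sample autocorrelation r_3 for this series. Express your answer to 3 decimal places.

Mean ȳ = (9 + 7 − 11 + 6 + 7 − 10 + 3 + 7)/8 = 2.2500
Deviations from mean: 6.7500, 4.7500, -13.2500, 3.7500, 4.7500, -12.2500, 0.7500, 4.7500
Numerator Σ_{t=1}^{5}(y_t−ȳ)(y_{t+3}−ȳ) = 235.5625
Denominator Σ(y_t−ȳ)² = 453.5000
r_3 = 235.5625 / 453.5000 = 0.519

0.519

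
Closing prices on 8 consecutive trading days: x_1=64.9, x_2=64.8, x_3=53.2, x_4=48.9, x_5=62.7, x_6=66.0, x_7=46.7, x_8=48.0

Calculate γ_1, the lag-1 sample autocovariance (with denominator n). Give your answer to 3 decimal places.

Mean x̄ = (64.9 + 64.8 + 53.2 + 48.9 + 62.7 + 66.0 + 46.7 + 48.0)/8 = 56.9000
Deviations: 8.0000, 7.9000, -3.7000, -8.0000, 5.8000, 9.1000, -10.2000, -8.9000
Σ_{t=1}^{7}(x_t−x̄)(x_{t+1}−x̄) = 67.9100
γ_1 = 67.9100 / 8 = 8.489

8.489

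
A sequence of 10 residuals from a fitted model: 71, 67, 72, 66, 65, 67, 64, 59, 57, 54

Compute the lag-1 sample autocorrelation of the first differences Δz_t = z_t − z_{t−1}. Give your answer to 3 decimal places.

-0.449

First differences Δz: -4, 5, -6, -1, 2, -3, -5, -2, -3
Mean of differences = -1.8889
Numerator Σ(Δz_t−Δz̄)(Δz_{t+1}−Δz̄) = -43.4568
Denominator Σ(Δz_t−Δz̄)² = 96.8889
r_1(Δz) = -43.4568 / 96.8889 = -0.449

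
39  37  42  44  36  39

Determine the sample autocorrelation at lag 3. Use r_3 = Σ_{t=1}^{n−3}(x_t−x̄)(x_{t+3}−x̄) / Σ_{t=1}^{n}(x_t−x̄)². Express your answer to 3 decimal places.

0.115

Mean x̄ = (39 + 37 + 42 + 44 + 36 + 39)/6 = 39.5000
Deviations from mean: -0.5000, -2.5000, 2.5000, 4.5000, -3.5000, -0.5000
Numerator Σ_{t=1}^{3}(x_t−x̄)(x_{t+3}−x̄) = 5.2500
Denominator Σ(x_t−x̄)² = 45.5000
r_3 = 5.2500 / 45.5000 = 0.115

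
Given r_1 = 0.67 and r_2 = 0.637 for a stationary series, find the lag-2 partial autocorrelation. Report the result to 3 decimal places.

φ_{22} = (r_2 − r_1²) / (1 − r_1²)
r_1² = (0.67)² = 0.4489
Numerator = 0.637 − 0.4489 = 0.1881; denominator = 1 − 0.4489 = 0.5511
φ_{22} = 0.1881 / 0.5511 = 0.341

0.341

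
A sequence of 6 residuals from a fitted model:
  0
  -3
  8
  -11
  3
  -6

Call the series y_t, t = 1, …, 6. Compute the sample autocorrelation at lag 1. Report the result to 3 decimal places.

-0.753

Mean ȳ = (0 − 3 + 8 − 11 + 3 − 6)/6 = -1.5000
Deviations from mean: 1.5000, -1.5000, 9.5000, -9.5000, 4.5000, -4.5000
Numerator Σ_{t=1}^{5}(y_t−ȳ)(y_{t+1}−ȳ) = -169.7500
Denominator Σ(y_t−ȳ)² = 225.5000
r_1 = -169.7500 / 225.5000 = -0.753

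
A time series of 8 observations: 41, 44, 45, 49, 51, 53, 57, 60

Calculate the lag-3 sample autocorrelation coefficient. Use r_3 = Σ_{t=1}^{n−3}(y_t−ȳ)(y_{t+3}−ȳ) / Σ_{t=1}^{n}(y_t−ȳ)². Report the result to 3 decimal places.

-0.030

Mean ȳ = (41 + 44 + 45 + 49 + 51 + 53 + 57 + 60)/8 = 50.0000
Deviations from mean: -9.0000, -6.0000, -5.0000, -1.0000, 1.0000, 3.0000, 7.0000, 10.0000
Numerator Σ_{t=1}^{5}(y_t−ȳ)(y_{t+3}−ȳ) = -9.0000
Denominator Σ(y_t−ȳ)² = 302.0000
r_3 = -9.0000 / 302.0000 = -0.030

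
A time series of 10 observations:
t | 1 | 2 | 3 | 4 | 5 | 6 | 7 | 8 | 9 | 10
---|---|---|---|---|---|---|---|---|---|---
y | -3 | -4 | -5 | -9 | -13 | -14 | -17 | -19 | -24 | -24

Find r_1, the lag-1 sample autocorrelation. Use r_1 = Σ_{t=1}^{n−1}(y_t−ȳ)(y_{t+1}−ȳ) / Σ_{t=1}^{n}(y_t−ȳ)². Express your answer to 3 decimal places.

Mean ȳ = (-3 − 4 − 5 − 9 − 13 − 14 − 17 − 19 − 24 − 24)/10 = -13.2000
Numerator Σ_{t=1}^{9}(y_t−ȳ)(y_{t+1}−ȳ) = 408.7600
Denominator Σ(y_t−ȳ)² = 555.6000
r_1 = 408.7600 / 555.6000 = 0.736

0.736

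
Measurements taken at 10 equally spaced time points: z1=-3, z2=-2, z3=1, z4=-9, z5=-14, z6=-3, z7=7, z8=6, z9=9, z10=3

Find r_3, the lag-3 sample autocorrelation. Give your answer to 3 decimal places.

-0.235

Mean z̄ = (-3 − 2 + 1 − 9 − 14 − 3 + 7 + 6 + 9 + 3)/10 = -0.5000
Σ(z_t−z̄)(z_{t+3}−z̄) = (21.2500) + (20.2500) + (-3.7500) + (-63.7500) + (-87.7500) + (-23.7500) + (26.2500) = -111.2500
Denominator Σ(z_t−z̄)² = 472.5000
r_3 = -111.2500 / 472.5000 = -0.235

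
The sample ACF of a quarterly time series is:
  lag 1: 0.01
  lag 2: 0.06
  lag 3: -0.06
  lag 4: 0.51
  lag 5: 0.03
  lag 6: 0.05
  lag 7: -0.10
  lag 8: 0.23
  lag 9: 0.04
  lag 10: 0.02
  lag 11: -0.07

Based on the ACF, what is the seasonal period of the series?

4

The largest autocorrelation is r_4 = 0.51, with a weaker echo at lag 8 (0.23); the remaining lags stay at or below 0.06.
The dominant spike at lag 4 indicates a seasonal period of 4.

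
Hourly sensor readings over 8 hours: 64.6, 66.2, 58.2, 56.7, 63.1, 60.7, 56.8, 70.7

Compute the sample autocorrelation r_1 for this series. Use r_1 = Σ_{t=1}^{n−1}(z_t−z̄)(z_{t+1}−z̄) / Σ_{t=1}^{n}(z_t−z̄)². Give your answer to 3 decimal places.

-0.170

Mean z̄ = (64.6 + 66.2 + 58.2 + 56.7 + 63.1 + 60.7 + 56.8 + 70.7)/8 = 62.1250
Σ(z_t−z̄)(z_{t+1}−z̄) = (10.0856) + (-15.9944) + (21.2931) + (-5.2894) + (-1.3894) + (7.5881) + (-45.6619) = -29.3681
Denominator Σ(z_t−z̄)² = 172.4350
r_1 = -29.3681 / 172.4350 = -0.170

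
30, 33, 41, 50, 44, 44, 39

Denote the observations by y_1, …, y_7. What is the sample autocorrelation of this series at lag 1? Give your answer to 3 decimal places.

Mean ȳ = (30 + 33 + 41 + 50 + 44 + 44 + 39)/7 = 40.1429
Deviations from mean: -10.1429, -7.1429, 0.8571, 9.8571, 3.8571, 3.8571, -1.1429
Σ(y_t−ȳ)(y_{t+1}−ȳ) = (72.4490) + (-6.1224) + (8.4490) + (38.0204) + (14.8776) + (-4.4082) = 123.2653
Denominator Σ(y_t−ȳ)² = 282.8571
r_1 = 123.2653 / 282.8571 = 0.436

0.436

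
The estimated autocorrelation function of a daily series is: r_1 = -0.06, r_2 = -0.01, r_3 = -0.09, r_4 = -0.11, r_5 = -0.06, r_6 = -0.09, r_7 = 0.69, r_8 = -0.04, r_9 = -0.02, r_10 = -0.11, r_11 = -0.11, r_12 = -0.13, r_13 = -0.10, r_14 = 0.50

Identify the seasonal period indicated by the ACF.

7

The largest autocorrelation is r_7 = 0.69, with a weaker echo at lag 14 (0.50); the remaining lags stay at or below -0.01.
The dominant spike at lag 7 indicates a seasonal period of 7.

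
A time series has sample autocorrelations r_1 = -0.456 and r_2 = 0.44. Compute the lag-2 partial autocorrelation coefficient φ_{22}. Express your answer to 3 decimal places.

0.293

φ_{22} = (r_2 − r_1²) / (1 − r_1²)
r_1² = (-0.456)² = 0.207936
Numerator = 0.44 − 0.2079 = 0.2321; denominator = 1 − 0.2079 = 0.7921
φ_{22} = 0.2321 / 0.7921 = 0.293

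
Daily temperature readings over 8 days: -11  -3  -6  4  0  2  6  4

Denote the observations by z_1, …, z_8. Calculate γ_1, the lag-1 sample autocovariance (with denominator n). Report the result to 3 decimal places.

Mean z̄ = (-11 − 3 − 6 + 4 + 0 + 2 + 6 + 4)/8 = -0.5000
Σ_{t=1}^{7}(z_t−z̄)(z_{t+1}−z̄) = 64.2500
γ_1 = 64.2500 / 8 = 8.031

8.031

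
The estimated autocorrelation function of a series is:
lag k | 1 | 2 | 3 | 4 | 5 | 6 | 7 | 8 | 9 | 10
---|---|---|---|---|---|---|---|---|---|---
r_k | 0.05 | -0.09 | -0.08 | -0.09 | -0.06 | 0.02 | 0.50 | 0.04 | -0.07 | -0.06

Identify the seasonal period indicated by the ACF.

The largest autocorrelation is r_7 = 0.50; the remaining lags stay at or below 0.05.
The dominant spike at lag 7 indicates a seasonal period of 7.

7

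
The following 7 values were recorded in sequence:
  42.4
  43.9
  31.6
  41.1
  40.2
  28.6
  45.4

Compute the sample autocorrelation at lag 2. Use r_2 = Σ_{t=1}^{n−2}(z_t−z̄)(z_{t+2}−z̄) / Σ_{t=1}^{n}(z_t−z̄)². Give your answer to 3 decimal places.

Mean z̄ = (42.4 + 43.9 + 31.6 + 41.1 + 40.2 + 28.6 + 45.4)/7 = 39.0286
Deviations from mean: 3.3714, 4.8714, -7.4286, 2.0714, 1.1714, -10.4286, 6.3714
Numerator Σ_{t=1}^{5}(z_t−z̄)(z_{t+2}−z̄) = -37.7945
Denominator Σ(z_t−z̄)² = 245.2943
r_2 = -37.7945 / 245.2943 = -0.154

-0.154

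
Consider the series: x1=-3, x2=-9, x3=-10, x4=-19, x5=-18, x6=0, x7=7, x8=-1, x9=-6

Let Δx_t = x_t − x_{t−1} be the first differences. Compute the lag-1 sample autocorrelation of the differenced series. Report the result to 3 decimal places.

0.236

First differences Δx: -6, -1, -9, 1, 18, 7, -8, -5
Mean of differences = -0.3750
Numerator Σ(Δx_t−Δx̄)(Δx_{t+1}−Δx̄) = 136.8594
Denominator Σ(Δx_t−Δx̄)² = 579.8750
r_1(Δx) = 136.8594 / 579.8750 = 0.236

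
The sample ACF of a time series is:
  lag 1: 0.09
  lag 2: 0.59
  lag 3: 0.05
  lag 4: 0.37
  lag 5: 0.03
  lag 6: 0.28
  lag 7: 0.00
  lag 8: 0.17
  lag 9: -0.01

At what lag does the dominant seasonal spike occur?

2

The largest autocorrelation is r_2 = 0.59, with weaker echoes at lags 4 (0.37), 6 (0.28) and 8 (0.17); the remaining lags stay at or below 0.09.
The dominant spike at lag 2 indicates a seasonal period of 2.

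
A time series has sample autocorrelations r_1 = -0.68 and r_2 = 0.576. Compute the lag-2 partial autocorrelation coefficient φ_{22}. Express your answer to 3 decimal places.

0.211

φ_{22} = (r_2 − r_1²) / (1 − r_1²)
r_1² = (-0.68)² = 0.4624
Numerator = 0.576 − 0.4624 = 0.1136; denominator = 1 − 0.4624 = 0.5376
φ_{22} = 0.1136 / 0.5376 = 0.211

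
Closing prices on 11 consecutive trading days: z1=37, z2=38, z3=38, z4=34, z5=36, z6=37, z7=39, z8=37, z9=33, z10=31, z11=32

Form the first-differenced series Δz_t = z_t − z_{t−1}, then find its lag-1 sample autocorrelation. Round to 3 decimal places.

First differences Δz: 1, 0, -4, 2, 1, 2, -2, -4, -2, 1
Mean of differences = -0.5000
Numerator Σ(Δz_t−Δz̄)(Δz_{t+1}−Δz̄) = 2.2500
Denominator Σ(Δz_t−Δz̄)² = 48.5000
r_1(Δz) = 2.2500 / 48.5000 = 0.046

0.046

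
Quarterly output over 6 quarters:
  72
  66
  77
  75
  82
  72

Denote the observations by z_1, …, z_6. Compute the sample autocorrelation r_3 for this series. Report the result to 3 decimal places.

Mean z̄ = (72 + 66 + 77 + 75 + 82 + 72)/6 = 74.0000
Deviations from mean: -2.0000, -8.0000, 3.0000, 1.0000, 8.0000, -2.0000
Numerator Σ_{t=1}^{3}(z_t−z̄)(z_{t+3}−z̄) = -72.0000
Denominator Σ(z_t−z̄)² = 146.0000
r_3 = -72.0000 / 146.0000 = -0.493

-0.493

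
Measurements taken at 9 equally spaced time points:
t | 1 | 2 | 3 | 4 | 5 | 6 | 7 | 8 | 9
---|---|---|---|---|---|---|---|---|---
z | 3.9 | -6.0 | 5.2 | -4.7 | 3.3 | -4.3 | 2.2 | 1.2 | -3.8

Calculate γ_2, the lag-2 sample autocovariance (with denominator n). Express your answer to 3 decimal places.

Mean z̄ = (3.9 − 6.0 + 5.2 − 4.7 + 3.3 − 4.3 + 2.2 + 1.2 − 3.8)/9 = -0.3333
Σ_{t=1}^{7}(z_t−z̄)(z_{t+2}−z̄) = 79.9344
γ_2 = 79.9344 / 9 = 8.882

8.882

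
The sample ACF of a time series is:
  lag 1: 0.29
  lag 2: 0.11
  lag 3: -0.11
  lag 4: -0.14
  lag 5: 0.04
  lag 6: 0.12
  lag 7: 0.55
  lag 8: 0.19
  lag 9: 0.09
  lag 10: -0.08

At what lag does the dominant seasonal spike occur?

The largest autocorrelation is r_7 = 0.55; the remaining lags stay at or below 0.29. The elevated value at lag 1 (0.29), dropping to 0.11 at lag 2, reflects decaying short-term dependence rather than seasonality.
The dominant spike at lag 7 indicates a seasonal period of 7.

7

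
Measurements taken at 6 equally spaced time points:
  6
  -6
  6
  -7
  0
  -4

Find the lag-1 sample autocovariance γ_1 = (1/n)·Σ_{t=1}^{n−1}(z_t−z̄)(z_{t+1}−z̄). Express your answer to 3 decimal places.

-20.088

Mean z̄ = (6 − 6 + 6 − 7 + 0 − 4)/6 = -0.8333
Deviations: 6.8333, -5.1667, 6.8333, -6.1667, 0.8333, -3.1667
Σ_{t=1}^{5}(z_t−z̄)(z_{t+1}−z̄) = -120.5278
γ_1 = -120.5278 / 6 = -20.088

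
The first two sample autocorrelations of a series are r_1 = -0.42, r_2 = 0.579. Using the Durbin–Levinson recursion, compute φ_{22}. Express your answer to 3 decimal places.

0.489

φ_{22} = (r_2 − r_1²) / (1 − r_1²)
r_1² = (-0.42)² = 0.1764
Numerator = 0.579 − 0.1764 = 0.4026; denominator = 1 − 0.1764 = 0.8236
φ_{22} = 0.4026 / 0.8236 = 0.489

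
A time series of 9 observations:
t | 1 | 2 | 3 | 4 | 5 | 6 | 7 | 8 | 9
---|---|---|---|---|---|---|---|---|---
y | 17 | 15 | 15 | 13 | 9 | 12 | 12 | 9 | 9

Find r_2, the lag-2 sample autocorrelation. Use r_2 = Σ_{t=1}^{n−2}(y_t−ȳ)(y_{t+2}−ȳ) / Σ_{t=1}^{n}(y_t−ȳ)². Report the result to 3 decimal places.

0.121

Mean ȳ = (17 + 15 + 15 + 13 + 9 + 12 + 12 + 9 + 9)/9 = 12.3333
Numerator Σ_{t=1}^{7}(y_t−ȳ)(y_{t+2}−ȳ) = 8.4444
Denominator Σ(y_t−ȳ)² = 70.0000
r_2 = 8.4444 / 70.0000 = 0.121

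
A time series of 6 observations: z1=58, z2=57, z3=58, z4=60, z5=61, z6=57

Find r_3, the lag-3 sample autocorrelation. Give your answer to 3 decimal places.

Mean z̄ = (58 + 57 + 58 + 60 + 61 + 57)/6 = 58.5000
Deviations from mean: -0.5000, -1.5000, -0.5000, 1.5000, 2.5000, -1.5000
Σ(z_t−z̄)(z_{t+3}−z̄) = (-0.7500) + (-3.7500) + (0.7500) = -3.7500
Denominator Σ(z_t−z̄)² = 13.5000
r_3 = -3.7500 / 13.5000 = -0.278

-0.278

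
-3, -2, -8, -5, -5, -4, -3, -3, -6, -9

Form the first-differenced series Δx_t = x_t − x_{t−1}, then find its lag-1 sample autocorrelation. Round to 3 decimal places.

First differences Δx: 1, -6, 3, 0, 1, 1, 0, -3, -3
Mean of differences = -0.6667
Numerator Σ(Δx_t−Δx̄)(Δx_{t+1}−Δx̄) = -17.1111
Denominator Σ(Δx_t−Δx̄)² = 62.0000
r_1(Δx) = -17.1111 / 62.0000 = -0.276

-0.276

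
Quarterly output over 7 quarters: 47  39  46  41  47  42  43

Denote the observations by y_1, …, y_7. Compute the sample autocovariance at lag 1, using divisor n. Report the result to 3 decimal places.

-6.618

Mean ȳ = (47 + 39 + 46 + 41 + 47 + 42 + 43)/7 = 43.5714
Σ_{t=1}^{6}(y_t−ȳ)(y_{t+1}−ȳ) = -46.3265
γ_1 = -46.3265 / 7 = -6.618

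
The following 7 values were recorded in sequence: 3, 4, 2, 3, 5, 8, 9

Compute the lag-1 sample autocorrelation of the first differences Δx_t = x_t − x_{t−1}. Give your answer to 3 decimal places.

First differences Δx: 1, -2, 1, 2, 3, 1
Mean of differences = 1.0000
Numerator Σ(Δx_t−Δx̄)(Δx_{t+1}−Δx̄) = 2.0000
Denominator Σ(Δx_t−Δx̄)² = 14.0000
r_1(Δx) = 2.0000 / 14.0000 = 0.143

0.143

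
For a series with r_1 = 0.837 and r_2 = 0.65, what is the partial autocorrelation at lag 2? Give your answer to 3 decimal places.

-0.169

φ_{22} = (r_2 − r_1²) / (1 − r_1²)
r_1² = (0.837)² = 0.700569
Numerator = 0.65 − 0.7006 = -0.0506; denominator = 1 − 0.7006 = 0.2994
φ_{22} = -0.0506 / 0.2994 = -0.169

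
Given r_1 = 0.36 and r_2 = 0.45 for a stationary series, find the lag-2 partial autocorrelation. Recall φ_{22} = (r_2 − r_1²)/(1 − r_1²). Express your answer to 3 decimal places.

0.368

φ_{22} = (r_2 − r_1²) / (1 − r_1²)
r_1² = (0.36)² = 0.1296
Numerator = 0.45 − 0.1296 = 0.3204; denominator = 1 − 0.1296 = 0.8704
φ_{22} = 0.3204 / 0.8704 = 0.368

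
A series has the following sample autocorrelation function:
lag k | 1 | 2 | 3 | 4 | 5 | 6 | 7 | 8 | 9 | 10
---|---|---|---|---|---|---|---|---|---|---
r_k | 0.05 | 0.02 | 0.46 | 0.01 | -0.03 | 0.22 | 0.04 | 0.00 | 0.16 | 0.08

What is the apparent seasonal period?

The largest autocorrelation is r_3 = 0.46, with weaker echoes at lags 6 (0.22) and 9 (0.16); the remaining lags stay at or below 0.08.
The dominant spike at lag 3 indicates a seasonal period of 3.

3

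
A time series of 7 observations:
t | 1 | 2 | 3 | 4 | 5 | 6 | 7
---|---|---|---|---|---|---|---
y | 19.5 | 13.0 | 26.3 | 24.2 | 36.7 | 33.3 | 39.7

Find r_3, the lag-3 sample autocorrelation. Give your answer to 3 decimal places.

-0.278

Mean ȳ = (19.5 + 13.0 + 26.3 + 24.2 + 36.7 + 33.3 + 39.7)/7 = 27.5286
Deviations from mean: -8.0286, -14.5286, -1.2286, -3.3286, 9.1714, 5.7714, 12.1714
Numerator Σ_{t=1}^{4}(y_t−ȳ)(y_{t+3}−ȳ) = -154.1282
Denominator Σ(y_t−ȳ)² = 553.6943
r_3 = -154.1282 / 553.6943 = -0.278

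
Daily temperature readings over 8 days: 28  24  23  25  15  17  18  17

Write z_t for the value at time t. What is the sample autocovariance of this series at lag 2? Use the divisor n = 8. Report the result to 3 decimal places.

Mean z̄ = (28 + 24 + 23 + 25 + 15 + 17 + 18 + 17)/8 = 20.8750
Deviations: 7.1250, 3.1250, 2.1250, 4.1250, -5.8750, -3.8750, -2.8750, -3.8750
Σ_{t=1}^{6}(z_t−z̄)(z_{t+2}−z̄) = 31.4688
γ_2 = 31.4688 / 8 = 3.934

3.934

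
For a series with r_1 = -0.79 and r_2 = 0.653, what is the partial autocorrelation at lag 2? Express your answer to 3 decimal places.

φ_{22} = (r_2 − r_1²) / (1 − r_1²)
r_1² = (-0.79)² = 0.6241
Numerator = 0.653 − 0.6241 = 0.0289; denominator = 1 − 0.6241 = 0.3759
φ_{22} = 0.0289 / 0.3759 = 0.077

0.077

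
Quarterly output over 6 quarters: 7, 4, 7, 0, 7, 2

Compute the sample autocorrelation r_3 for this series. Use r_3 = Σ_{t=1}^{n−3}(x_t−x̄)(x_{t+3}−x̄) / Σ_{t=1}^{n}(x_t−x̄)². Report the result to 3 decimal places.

Mean x̄ = (7 + 4 + 7 + 0 + 7 + 2)/6 = 4.5000
Deviations from mean: 2.5000, -0.5000, 2.5000, -4.5000, 2.5000, -2.5000
Σ(x_t−x̄)(x_{t+3}−x̄) = (-11.2500) + (-1.2500) + (-6.2500) = -18.7500
Denominator Σ(x_t−x̄)² = 45.5000
r_3 = -18.7500 / 45.5000 = -0.412

-0.412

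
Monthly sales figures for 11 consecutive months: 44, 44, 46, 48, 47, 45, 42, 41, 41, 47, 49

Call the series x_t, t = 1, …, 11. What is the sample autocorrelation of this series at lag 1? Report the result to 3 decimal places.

0.476

Mean x̄ = (44 + 44 + 46 + 48 + 47 + 45 + 42 + 41 + 41 + 47 + 49)/11 = 44.9091
Numerator Σ_{t=1}^{10}(x_t−x̄)(x_{t+1}−x̄) = 36.6281
Denominator Σ(x_t−x̄)² = 76.9091
r_1 = 36.6281 / 76.9091 = 0.476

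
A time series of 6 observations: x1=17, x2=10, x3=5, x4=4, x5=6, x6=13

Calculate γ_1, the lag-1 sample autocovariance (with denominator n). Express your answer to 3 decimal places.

Mean x̄ = (17 + 10 + 5 + 4 + 6 + 13)/6 = 9.1667
Σ_{t=1}^{5}(x_t−x̄)(x_{t+1}−x̄) = 28.8056
γ_1 = 28.8056 / 6 = 4.801

4.801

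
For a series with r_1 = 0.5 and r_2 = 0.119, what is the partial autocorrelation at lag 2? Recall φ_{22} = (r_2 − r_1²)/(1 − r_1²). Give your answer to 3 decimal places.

φ_{22} = (r_2 − r_1²) / (1 − r_1²)
r_1² = (0.5)² = 0.25
Numerator = 0.119 − 0.2500 = -0.1310; denominator = 1 − 0.2500 = 0.7500
φ_{22} = -0.1310 / 0.7500 = -0.175

-0.175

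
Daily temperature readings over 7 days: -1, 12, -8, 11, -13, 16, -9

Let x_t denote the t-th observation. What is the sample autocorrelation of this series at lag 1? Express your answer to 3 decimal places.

Mean x̄ = (-1 + 12 − 8 + 11 − 13 + 16 − 9)/7 = 1.1429
Deviations from mean: -2.1429, 10.8571, -9.1429, 9.8571, -14.1429, 14.8571, -10.1429
Numerator Σ_{t=1}^{6}(x_t−x̄)(x_{t+1}−x̄) = -712.8776
Denominator Σ(x_t−x̄)² = 826.8571
r_1 = -712.8776 / 826.8571 = -0.862

-0.862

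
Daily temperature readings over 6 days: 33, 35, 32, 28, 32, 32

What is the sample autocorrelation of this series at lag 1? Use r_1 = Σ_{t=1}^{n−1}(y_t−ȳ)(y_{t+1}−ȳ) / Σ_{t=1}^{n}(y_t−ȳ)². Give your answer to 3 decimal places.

Mean ȳ = (33 + 35 + 32 + 28 + 32 + 32)/6 = 32.0000
Deviations from mean: 1.0000, 3.0000, 0.0000, -4.0000, 0.0000, 0.0000
Σ(y_t−ȳ)(y_{t+1}−ȳ) = (3.0000) + (0.0000) + (0.0000) + (0.0000) + (0.0000) = 3.0000
Denominator Σ(y_t−ȳ)² = 26.0000
r_1 = 3.0000 / 26.0000 = 0.115

0.115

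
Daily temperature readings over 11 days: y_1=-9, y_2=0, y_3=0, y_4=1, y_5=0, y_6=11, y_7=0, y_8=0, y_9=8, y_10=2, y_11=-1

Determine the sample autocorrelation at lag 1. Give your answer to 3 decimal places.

-0.043

Mean ȳ = (-9 + 0 + 0 + 1 + 0 + 11 + 0 + 0 + 8 + 2 − 1)/11 = 1.0909
Numerator Σ_{t=1}^{10}(y_t−ȳ)(y_{t+1}−ȳ) = -11.1901
Denominator Σ(y_t−ȳ)² = 258.9091
r_1 = -11.1901 / 258.9091 = -0.043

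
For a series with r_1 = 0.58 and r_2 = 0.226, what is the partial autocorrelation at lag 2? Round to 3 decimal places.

-0.166

φ_{22} = (r_2 − r_1²) / (1 − r_1²)
r_1² = (0.58)² = 0.3364
Numerator = 0.226 − 0.3364 = -0.1104; denominator = 1 − 0.3364 = 0.6636
φ_{22} = -0.1104 / 0.6636 = -0.166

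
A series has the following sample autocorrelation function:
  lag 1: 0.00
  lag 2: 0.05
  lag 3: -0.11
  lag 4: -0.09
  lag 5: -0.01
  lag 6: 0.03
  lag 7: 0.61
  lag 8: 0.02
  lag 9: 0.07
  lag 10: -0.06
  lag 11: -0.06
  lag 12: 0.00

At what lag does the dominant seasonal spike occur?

7

The largest autocorrelation is r_7 = 0.61; the remaining lags stay at or below 0.07.
The dominant spike at lag 7 indicates a seasonal period of 7.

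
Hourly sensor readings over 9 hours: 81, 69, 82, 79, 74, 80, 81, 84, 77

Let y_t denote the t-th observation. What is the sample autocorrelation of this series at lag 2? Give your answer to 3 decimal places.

-0.105

Mean ȳ = (81 + 69 + 82 + 79 + 74 + 80 + 81 + 84 + 77)/9 = 78.5556
Σ(y_t−ȳ)(y_{t+2}−ȳ) = (8.4198) + (-4.2469) + (-15.6914) + (0.6420) + (-11.1358) + (7.8642) + (-3.8025) = -17.9506
Denominator Σ(y_t−ȳ)² = 170.2222
r_2 = -17.9506 / 170.2222 = -0.105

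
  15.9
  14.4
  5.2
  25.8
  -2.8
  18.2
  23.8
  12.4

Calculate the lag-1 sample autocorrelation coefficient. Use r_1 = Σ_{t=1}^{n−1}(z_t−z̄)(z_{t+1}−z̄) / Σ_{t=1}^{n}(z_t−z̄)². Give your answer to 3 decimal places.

-0.566

Mean z̄ = (15.9 + 14.4 + 5.2 + 25.8 − 2.8 + 18.2 + 23.8 + 12.4)/8 = 14.1125
Numerator Σ_{t=1}^{7}(z_t−z̄)(z_{t+1}−z̄) = -350.0002
Denominator Σ(z_t−z̄)² = 618.8288
r_1 = -350.0002 / 618.8288 = -0.566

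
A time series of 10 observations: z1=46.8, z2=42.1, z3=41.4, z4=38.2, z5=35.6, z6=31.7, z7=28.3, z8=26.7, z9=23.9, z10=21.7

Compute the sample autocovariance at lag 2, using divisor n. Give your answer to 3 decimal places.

Mean z̄ = (46.8 + 42.1 + 41.4 + 38.2 + 35.6 + 31.7 + 28.3 + 26.7 + 23.9 + 21.7)/10 = 33.6400
Σ_{t=1}^{8}(z_t−z̄)(z_{t+2}−z̄) = 284.9348
γ_2 = 284.9348 / 10 = 28.493

28.493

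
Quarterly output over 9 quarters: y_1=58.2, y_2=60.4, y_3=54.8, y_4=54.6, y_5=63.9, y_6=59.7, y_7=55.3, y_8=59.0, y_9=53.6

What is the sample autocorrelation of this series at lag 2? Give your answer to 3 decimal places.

Mean ȳ = (58.2 + 60.4 + 54.8 + 54.6 + 63.9 + 59.7 + 55.3 + 59.0 + 53.6)/9 = 57.7222
Numerator Σ_{t=1}^{7}(y_t−ȳ)(y_{t+2}−ȳ) = -36.4365
Denominator Σ(y_t−ȳ)² = 92.2556
r_2 = -36.4365 / 92.2556 = -0.395

-0.395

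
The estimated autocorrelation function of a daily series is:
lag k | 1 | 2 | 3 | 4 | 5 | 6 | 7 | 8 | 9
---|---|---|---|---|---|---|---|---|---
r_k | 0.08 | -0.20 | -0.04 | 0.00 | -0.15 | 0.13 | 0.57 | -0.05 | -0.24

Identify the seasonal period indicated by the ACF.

The largest autocorrelation is r_7 = 0.57; the remaining lags stay at or below 0.13.
The dominant spike at lag 7 indicates a seasonal period of 7.

7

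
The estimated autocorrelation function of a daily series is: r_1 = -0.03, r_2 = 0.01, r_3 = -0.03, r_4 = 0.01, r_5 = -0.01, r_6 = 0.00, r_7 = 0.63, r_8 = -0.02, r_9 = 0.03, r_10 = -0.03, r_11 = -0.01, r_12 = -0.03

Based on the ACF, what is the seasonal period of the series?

The largest autocorrelation is r_7 = 0.63; the remaining lags stay at or below 0.03.
The dominant spike at lag 7 indicates a seasonal period of 7.

7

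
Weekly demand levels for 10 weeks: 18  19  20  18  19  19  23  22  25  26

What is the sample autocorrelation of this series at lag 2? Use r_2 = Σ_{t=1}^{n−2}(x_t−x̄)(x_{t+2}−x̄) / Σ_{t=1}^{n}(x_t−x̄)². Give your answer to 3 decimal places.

0.305

Mean x̄ = (18 + 19 + 20 + 18 + 19 + 19 + 23 + 22 + 25 + 26)/10 = 20.9000
Numerator Σ_{t=1}^{8}(x_t−x̄)(x_{t+2}−x̄) = 23.4800
Denominator Σ(x_t−x̄)² = 76.9000
r_2 = 23.4800 / 76.9000 = 0.305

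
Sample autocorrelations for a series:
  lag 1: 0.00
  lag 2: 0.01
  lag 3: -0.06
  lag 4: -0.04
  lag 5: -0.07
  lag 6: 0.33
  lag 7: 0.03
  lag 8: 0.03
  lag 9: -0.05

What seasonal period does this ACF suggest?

6

The largest autocorrelation is r_6 = 0.33; the remaining lags stay at or below 0.03.
The dominant spike at lag 6 indicates a seasonal period of 6.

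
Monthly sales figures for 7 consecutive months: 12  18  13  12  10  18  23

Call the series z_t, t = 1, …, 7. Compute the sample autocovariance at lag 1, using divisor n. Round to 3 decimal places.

2.222

Mean z̄ = (12 + 18 + 13 + 12 + 10 + 18 + 23)/7 = 15.1429
Σ_{t=1}^{6}(z_t−z̄)(z_{t+1}−z̄) = 15.5510
γ_1 = 15.5510 / 7 = 2.222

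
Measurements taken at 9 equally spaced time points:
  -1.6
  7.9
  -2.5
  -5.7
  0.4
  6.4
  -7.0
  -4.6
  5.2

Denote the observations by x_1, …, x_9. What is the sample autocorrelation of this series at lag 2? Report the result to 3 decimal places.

Mean x̄ = (-1.6 + 7.9 − 2.5 − 5.7 + 0.4 + 6.4 − 7.0 − 4.6 + 5.2)/9 = -0.1667
Numerator Σ_{t=1}^{7}(x_t−x̄)(x_{t+2}−x̄) = -148.6056
Denominator Σ(x_t−x̄)² = 241.7800
r_2 = -148.6056 / 241.7800 = -0.615

-0.615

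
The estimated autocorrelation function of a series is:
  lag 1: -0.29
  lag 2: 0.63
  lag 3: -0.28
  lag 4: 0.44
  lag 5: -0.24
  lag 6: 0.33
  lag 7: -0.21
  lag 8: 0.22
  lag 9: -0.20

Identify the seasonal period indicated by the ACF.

The largest autocorrelation is r_2 = 0.63, with weaker echoes at lags 4 (0.44), 6 (0.33) and 8 (0.22); the remaining lags stay at or below -0.20.
The dominant spike at lag 2 indicates a seasonal period of 2.

2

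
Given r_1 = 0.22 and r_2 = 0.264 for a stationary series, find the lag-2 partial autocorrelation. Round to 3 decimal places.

φ_{22} = (r_2 − r_1²) / (1 − r_1²)
r_1² = (0.22)² = 0.0484
Numerator = 0.264 − 0.0484 = 0.2156; denominator = 1 − 0.0484 = 0.9516
φ_{22} = 0.2156 / 0.9516 = 0.227

0.227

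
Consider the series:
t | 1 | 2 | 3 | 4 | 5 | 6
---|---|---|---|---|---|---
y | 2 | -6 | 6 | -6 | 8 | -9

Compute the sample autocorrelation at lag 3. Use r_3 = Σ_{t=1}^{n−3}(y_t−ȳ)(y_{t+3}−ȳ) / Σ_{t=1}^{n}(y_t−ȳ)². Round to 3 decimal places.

-0.459

Mean ȳ = (2 − 6 + 6 − 6 + 8 − 9)/6 = -0.8333
Σ(y_t−ȳ)(y_{t+3}−ȳ) = (-14.6389) + (-45.6389) + (-55.8056) = -116.0833
Denominator Σ(y_t−ȳ)² = 252.8333
r_3 = -116.0833 / 252.8333 = -0.459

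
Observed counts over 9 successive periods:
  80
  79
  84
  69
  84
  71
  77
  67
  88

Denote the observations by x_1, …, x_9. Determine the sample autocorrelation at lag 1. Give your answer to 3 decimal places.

-0.559

Mean x̄ = (80 + 79 + 84 + 69 + 84 + 71 + 77 + 67 + 88)/9 = 77.6667
Numerator Σ_{t=1}^{8}(x_t−x̄)(x_{t+1}−x̄) = -239.1111
Denominator Σ(x_t−x̄)² = 428.0000
r_1 = -239.1111 / 428.0000 = -0.559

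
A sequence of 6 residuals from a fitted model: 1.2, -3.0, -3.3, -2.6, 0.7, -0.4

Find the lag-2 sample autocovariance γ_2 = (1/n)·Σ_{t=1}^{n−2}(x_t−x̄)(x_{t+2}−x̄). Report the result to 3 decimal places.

-1.291

Mean x̄ = (1.2 − 3.0 − 3.3 − 2.6 + 0.7 − 0.4)/6 = -1.2333
Σ_{t=1}^{4}(x_t−x̄)(x_{t+2}−x̄) = -7.7489
γ_2 = -7.7489 / 6 = -1.291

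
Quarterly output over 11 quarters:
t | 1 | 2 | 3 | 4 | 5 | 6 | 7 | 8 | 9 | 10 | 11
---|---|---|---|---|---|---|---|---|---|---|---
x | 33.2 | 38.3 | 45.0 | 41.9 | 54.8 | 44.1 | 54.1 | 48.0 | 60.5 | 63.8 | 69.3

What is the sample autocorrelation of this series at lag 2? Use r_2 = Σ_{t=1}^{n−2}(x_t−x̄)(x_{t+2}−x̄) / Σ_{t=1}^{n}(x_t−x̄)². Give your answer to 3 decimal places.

0.359

Mean x̄ = (33.2 + 38.3 + 45.0 + 41.9 + 54.8 + 44.1 + 54.1 + 48.0 + 60.5 + 63.8 + 69.3)/11 = 50.2727
Numerator Σ_{t=1}^{9}(x_t−x̄)(x_{t+2}−x̄) = 452.4276
Denominator Σ(x_t−x̄)² = 1260.7618
r_2 = 452.4276 / 1260.7618 = 0.359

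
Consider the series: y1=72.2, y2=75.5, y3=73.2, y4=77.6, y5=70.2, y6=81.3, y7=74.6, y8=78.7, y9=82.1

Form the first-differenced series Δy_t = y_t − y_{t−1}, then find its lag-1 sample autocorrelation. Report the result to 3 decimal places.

First differences Δy: 3.3, -2.3, 4.4, -7.4, 11.1, -6.7, 4.1, 3.4
Mean of differences = 1.2375
Numerator Σ(Δy_t−Δȳ)(Δy_{t+1}−Δȳ) = -225.8014
Denominator Σ(Δy_t−Δȳ)² = 274.5188
r_1(Δy) = -225.8014 / 274.5188 = -0.823

-0.823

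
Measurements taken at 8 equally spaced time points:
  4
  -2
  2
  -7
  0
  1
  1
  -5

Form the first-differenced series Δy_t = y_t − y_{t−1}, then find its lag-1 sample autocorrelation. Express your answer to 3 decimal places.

-0.549

First differences Δy: -6, 4, -9, 7, 1, 0, -6
Mean of differences = -1.2857
Numerator Σ(Δy_t−Δȳ)(Δy_{t+1}−Δȳ) = -113.7959
Denominator Σ(Δy_t−Δȳ)² = 207.4286
r_1(Δy) = -113.7959 / 207.4286 = -0.549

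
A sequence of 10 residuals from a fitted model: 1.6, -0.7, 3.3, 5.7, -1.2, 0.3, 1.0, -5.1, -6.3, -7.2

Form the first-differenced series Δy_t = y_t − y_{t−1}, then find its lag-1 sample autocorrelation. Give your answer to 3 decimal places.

First differences Δy: -2.3, 4.0, 2.4, -6.9, 1.5, 0.7, -6.1, -1.2, -0.9
Mean of differences = -0.9778
Numerator Σ(Δy_t−Δȳ)(Δy_{t+1}−Δȳ) = -27.7616
Denominator Σ(Δy_t−Δȳ)² = 108.2556
r_1(Δy) = -27.7616 / 108.2556 = -0.256

-0.256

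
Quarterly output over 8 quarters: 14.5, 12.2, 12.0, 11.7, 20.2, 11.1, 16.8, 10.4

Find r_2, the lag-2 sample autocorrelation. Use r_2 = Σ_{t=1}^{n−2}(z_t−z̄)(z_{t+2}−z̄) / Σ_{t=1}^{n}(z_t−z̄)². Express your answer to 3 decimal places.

Mean z̄ = (14.5 + 12.2 + 12.0 + 11.7 + 20.2 + 11.1 + 16.8 + 10.4)/8 = 13.6125
Deviations from mean: 0.8875, -1.4125, -1.6125, -1.9125, 6.5875, -2.5125, 3.1875, -3.2125
Σ(z_t−z̄)(z_{t+2}−z̄) = (-1.4311) + (2.7014) + (-10.6223) + (4.8052) + (20.9977) + (8.0714) = 24.5222
Denominator Σ(z_t−z̄)² = 79.2288
r_2 = 24.5222 / 79.2288 = 0.310

0.310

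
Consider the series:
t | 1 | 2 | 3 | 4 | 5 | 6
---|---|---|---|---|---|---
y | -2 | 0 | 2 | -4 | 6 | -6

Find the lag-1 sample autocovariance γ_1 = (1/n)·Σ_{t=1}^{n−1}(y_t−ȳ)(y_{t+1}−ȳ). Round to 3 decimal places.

Mean ȳ = (-2 + 0 + 2 − 4 + 6 − 6)/6 = -0.6667
Deviations: -1.3333, 0.6667, 2.6667, -3.3333, 6.6667, -5.3333
Σ_{t=1}^{5}(y_t−ȳ)(y_{t+1}−ȳ) = -65.7778
γ_1 = -65.7778 / 6 = -10.963

-10.963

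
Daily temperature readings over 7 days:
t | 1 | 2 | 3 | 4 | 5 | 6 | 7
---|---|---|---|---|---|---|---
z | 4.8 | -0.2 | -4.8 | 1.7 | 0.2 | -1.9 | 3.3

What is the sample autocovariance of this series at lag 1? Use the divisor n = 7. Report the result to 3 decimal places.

-1.779

Mean z̄ = (4.8 − 0.2 − 4.8 + 1.7 + 0.2 − 1.9 + 3.3)/7 = 0.4429
Σ_{t=1}^{6}(z_t−z̄)(z_{t+1}−z̄) = -12.4518
γ_1 = -12.4518 / 7 = -1.779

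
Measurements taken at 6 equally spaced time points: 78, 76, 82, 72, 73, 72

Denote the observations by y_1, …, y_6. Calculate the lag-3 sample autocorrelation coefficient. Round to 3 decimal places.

Mean ȳ = (78 + 76 + 82 + 72 + 73 + 72)/6 = 75.5000
Numerator Σ_{t=1}^{3}(y_t−ȳ)(y_{t+3}−ȳ) = -32.7500
Denominator Σ(y_t−ȳ)² = 79.5000
r_3 = -32.7500 / 79.5000 = -0.412

-0.412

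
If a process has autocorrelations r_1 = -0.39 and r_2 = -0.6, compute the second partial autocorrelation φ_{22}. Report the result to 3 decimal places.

-0.887

φ_{22} = (r_2 − r_1²) / (1 − r_1²)
r_1² = (-0.39)² = 0.1521
Numerator = -0.6 − 0.1521 = -0.7521; denominator = 1 − 0.1521 = 0.8479
φ_{22} = -0.7521 / 0.8479 = -0.887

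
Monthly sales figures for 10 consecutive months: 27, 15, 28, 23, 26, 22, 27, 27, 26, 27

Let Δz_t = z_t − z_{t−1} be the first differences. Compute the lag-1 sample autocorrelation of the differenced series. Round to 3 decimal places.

-0.690

First differences Δz: -12, 13, -5, 3, -4, 5, 0, -1, 1
Mean of differences = 0.0000
Numerator Σ(Δz_t−Δz̄)(Δz_{t+1}−Δz̄) = -269.0000
Denominator Σ(Δz_t−Δz̄)² = 390.0000
r_1(Δz) = -269.0000 / 390.0000 = -0.690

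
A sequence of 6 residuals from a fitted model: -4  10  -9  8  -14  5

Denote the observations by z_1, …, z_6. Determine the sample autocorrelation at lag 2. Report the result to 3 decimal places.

0.585

Mean z̄ = (-4 + 10 − 9 + 8 − 14 + 5)/6 = -0.6667
Deviations from mean: -3.3333, 10.6667, -8.3333, 8.6667, -13.3333, 5.6667
Numerator Σ_{t=1}^{4}(z_t−z̄)(z_{t+2}−z̄) = 280.4444
Denominator Σ(z_t−z̄)² = 479.3333
r_2 = 280.4444 / 479.3333 = 0.585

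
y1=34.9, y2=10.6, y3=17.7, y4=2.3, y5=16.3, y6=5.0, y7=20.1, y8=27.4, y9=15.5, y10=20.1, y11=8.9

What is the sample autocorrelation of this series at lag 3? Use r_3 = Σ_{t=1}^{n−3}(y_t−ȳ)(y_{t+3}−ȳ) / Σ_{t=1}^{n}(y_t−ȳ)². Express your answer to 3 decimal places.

-0.426

Mean ȳ = (34.9 + 10.6 + 17.7 + 2.3 + 16.3 + 5.0 + 20.1 + 27.4 + 15.5 + 20.1 + 8.9)/11 = 16.2545
Numerator Σ_{t=1}^{8}(y_t−ȳ)(y_{t+3}−ȳ) = -388.5589
Denominator Σ(y_t−ȳ)² = 911.5673
r_3 = -388.5589 / 911.5673 = -0.426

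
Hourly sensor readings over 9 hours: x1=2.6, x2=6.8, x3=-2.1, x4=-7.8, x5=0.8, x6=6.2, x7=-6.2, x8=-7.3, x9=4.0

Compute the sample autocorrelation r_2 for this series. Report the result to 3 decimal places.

Mean x̄ = (2.6 + 6.8 − 2.1 − 7.8 + 0.8 + 6.2 − 6.2 − 7.3 + 4.0)/9 = -0.3333
Numerator Σ_{t=1}^{7}(x_t−x̄)(x_{t+2}−x̄) = -186.8156
Denominator Σ(x_t−x̄)² = 264.0600
r_2 = -186.8156 / 264.0600 = -0.707

-0.707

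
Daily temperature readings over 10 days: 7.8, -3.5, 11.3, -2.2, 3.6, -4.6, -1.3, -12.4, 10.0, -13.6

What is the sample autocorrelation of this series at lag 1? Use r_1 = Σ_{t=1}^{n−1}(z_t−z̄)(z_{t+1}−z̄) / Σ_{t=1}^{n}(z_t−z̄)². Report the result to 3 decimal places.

Mean z̄ = (7.8 − 3.5 + 11.3 − 2.2 + 3.6 − 4.6 − 1.3 − 12.4 + 10.0 − 13.6)/10 = -0.4900
Numerator Σ_{t=1}^{9}(z_t−z̄)(z_{t+1}−z̄) = -353.8891
Denominator Σ(z_t−z̄)² = 677.7490
r_1 = -353.8891 / 677.7490 = -0.522

-0.522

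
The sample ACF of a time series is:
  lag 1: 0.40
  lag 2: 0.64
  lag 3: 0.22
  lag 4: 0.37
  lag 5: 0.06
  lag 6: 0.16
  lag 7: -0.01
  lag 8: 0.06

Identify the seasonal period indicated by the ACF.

The largest autocorrelation is r_2 = 0.64; the remaining lags stay at or below 0.40.
The dominant spike at lag 2 indicates a seasonal period of 2.

2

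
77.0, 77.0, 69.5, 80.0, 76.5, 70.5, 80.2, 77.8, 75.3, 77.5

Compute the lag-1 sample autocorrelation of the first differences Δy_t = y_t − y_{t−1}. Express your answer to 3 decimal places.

-0.539

First differences Δy: 0.0, -7.5, 10.5, -3.5, -6.0, 9.7, -2.4, -2.5, 2.2
Mean of differences = 0.0556
Numerator Σ(Δy_t−Δȳ)(Δy_{t+1}−Δȳ) = -175.3886
Denominator Σ(Δy_t−Δȳ)² = 325.6622
r_1(Δy) = -175.3886 / 325.6622 = -0.539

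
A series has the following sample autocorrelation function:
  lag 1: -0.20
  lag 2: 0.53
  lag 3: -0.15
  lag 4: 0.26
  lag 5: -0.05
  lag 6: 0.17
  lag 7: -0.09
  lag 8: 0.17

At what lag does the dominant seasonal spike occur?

The largest autocorrelation is r_2 = 0.53, with weaker echoes at lags 4 (0.26), 6 (0.17) and 8 (0.17); the remaining lags stay at or below -0.05.
The dominant spike at lag 2 indicates a seasonal period of 2.

2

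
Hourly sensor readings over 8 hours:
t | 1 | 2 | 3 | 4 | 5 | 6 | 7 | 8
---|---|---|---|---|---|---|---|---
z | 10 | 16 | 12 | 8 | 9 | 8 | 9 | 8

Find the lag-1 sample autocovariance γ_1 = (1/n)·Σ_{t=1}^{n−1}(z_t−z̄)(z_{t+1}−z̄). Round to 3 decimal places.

Mean z̄ = (10 + 16 + 12 + 8 + 9 + 8 + 9 + 8)/8 = 10.0000
Σ_{t=1}^{7}(z_t−z̄)(z_{t+1}−z̄) = 16.0000
γ_1 = 16.0000 / 8 = 2.000

2.000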